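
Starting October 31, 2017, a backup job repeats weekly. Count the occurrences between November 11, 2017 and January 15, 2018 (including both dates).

9

Occurrences land 7·i days after October 31, 2017 for i = 0, 1, 2, …
November 11, 2017 is 11 days after the start; 11 ÷ 7 = 1 remainder 4; since the remainder is 4, round up to i = 2. First occurrence in the window: #3 on November 14, 2017 (2×7 = 14 days in).
January 15, 2018 is 76 days after the start; 76 ÷ 7 = 10 remainder 6. Last occurrence in the window: #11 on January 9, 2018.
Occurrences #3 through #11: 9 in total.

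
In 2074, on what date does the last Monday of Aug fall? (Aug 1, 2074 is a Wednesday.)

Aug 2074 begins on a Wednesday, so the first Monday is Aug 6 (5 days later).
Aug 2074 has 31 days. Adding weeks: 6, 13, 20, 27 — the last one ≤ 31 is the 27th.

Aug 27, 2074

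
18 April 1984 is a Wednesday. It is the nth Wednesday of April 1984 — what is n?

3rd

Day 18 falls in week ⌈18/7⌉ of the month.
Days 1–7 hold the 1st Wednesday, 8–14 the 2nd, 15–21 the 3rd, 22–28 the 4th, 29–31 the 5th.
18 is in the range for the 3rd.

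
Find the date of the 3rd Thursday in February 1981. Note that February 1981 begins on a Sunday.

February 1981 begins on a Sunday, so the first Thursday is February 5 (4 days later).
The 3rd Thursday is 2 weeks later: 5 + 14 = 19.

1981-02-19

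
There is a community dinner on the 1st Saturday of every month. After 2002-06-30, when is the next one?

June 2002 starts on a Saturday, so its 1st Saturday is 2002-06-01.
That is not after 2002-06-30, so look at July 2002.
July 2002 starts on a Monday, so its 1st Saturday is 2002-07-06 (5 days in).

2002-07-06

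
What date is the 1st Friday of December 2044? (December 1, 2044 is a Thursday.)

December 2, 2044

December 2044 begins on a Thursday, so the first Friday is December 2 (1 day later).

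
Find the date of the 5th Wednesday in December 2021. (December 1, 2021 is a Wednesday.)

December 2021 begins on a Wednesday, so the first Wednesday is December 1.
The 5th Wednesday is 4 weeks later: 1 + 28 = 29.

2021-12-29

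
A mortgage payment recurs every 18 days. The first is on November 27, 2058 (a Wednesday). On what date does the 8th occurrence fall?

The 8th occurrence is 7 intervals after the first: 7 × 18 = 126 days after November 27, 2058.
November has 30 days — 3 days to the end of November leaves 123.
December has 31 days (92 left).
January has 31 days (61 left).
February has 28 days (33 left).
March has 31 days (2 left).
2 days into April → April 2, 2059.

April 2, 2059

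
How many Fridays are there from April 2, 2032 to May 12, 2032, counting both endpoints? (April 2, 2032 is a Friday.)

April 2, 2032 is a Friday; the first Friday on or after it is April 2, 2032.
From April 2, 2032 to May 12, 2032: 28 + 12 = 40 days (rest of April, May).
40 ÷ 7 = 5 full weeks with remainder 5, so 5 more Fridays after the first → 6.

6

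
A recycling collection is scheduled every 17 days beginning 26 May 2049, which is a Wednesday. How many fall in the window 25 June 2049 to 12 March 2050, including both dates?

16

Occurrences land 17·i days after 26 May 2049 for i = 0, 1, 2, …
25 June 2049 is 30 days after the start; 30 ÷ 17 = 1 remainder 13; since the remainder is 13, round up to i = 2. First occurrence in the window: #3 on 29 June 2049 (2×17 = 34 days in).
12 March 2050 is 290 days after the start; 290 ÷ 17 = 17 remainder 1. Last occurrence in the window: #18 on 11 March 2050.
Occurrences #3 through #18: 16 in total.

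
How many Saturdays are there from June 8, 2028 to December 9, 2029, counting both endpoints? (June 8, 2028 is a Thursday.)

June 8, 2028 is a Thursday; the first Saturday on or after it is June 10, 2028 (2 days later).
From June 10, 2028 to December 9, 2029: 204 + 343 = 547 days (rest of 2028, to December 9, 2029 in 2029).
547 ÷ 7 = 78 full weeks with remainder 1, so 78 more Saturdays after the first → 79.

79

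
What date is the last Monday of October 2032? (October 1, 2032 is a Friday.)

2032-10-25

October 2032 begins on a Friday, so the first Monday is October 4 (3 days later).
October 2032 has 31 days. Adding weeks: 4, 11, 18, 25 — the last one ≤ 31 is the 25th.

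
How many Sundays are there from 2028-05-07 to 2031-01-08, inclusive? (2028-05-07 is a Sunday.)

140

2028-05-07 is a Sunday; the first Sunday on or after it is 2028-05-07.
From 2028-05-07 to 2031-01-08: 238 + 365 + 365 + 8 = 976 days (rest of 2028, 2029, 2030, to 2031-01-08 in 2031).
976 ÷ 7 = 139 full weeks with remainder 3, so 139 more Sundays after the first → 140.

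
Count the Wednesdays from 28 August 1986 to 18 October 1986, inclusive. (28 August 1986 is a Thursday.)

28 August 1986 is a Thursday; the first Wednesday on or after it is 3 September 1986 (6 days later).
From 3 September 1986 to 18 October 1986: 27 + 18 = 45 days (rest of September, October).
45 ÷ 7 = 6 full weeks with remainder 3, so 6 more Wednesdays after the first → 7.

7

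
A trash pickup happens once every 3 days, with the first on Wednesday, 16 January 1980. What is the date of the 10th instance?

The 10th occurrence is 9 intervals after the first: 9 × 3 = 27 days after 16 January 1980.
January has 31 days — 15 days to the end of January leaves 12.
12 days into February → 12 February 1980.

12 February 1980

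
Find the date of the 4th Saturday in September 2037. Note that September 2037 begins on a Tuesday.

September 2037 begins on a Tuesday, so the first Saturday is September 5 (4 days later).
The 4th Saturday is 3 weeks later: 5 + 21 = 26.

26 September 2037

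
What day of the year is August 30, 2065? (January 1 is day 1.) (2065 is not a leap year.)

Days in months before August: 31 + 28 + 31 + 30 + 31 + 30 + 31 = 212.
Plus 30 days into August → day 242.

242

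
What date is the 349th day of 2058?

December 15, 2058

January has 31 days (349 − 31 = 318 remain).
February has 28 days (318 − 28 = 290 remain).
March has 31 days (290 − 31 = 259 remain).
April has 30 days (259 − 30 = 229 remain).
May has 31 days (229 − 31 = 198 remain).
June has 30 days (198 − 30 = 168 remain).
July has 31 days (168 − 31 = 137 remain).
August has 31 days (137 − 31 = 106 remain).
September has 30 days (106 − 30 = 76 remain).
October has 31 days (76 − 31 = 45 remain).
November has 30 days (45 − 30 = 15 remain).
15 into December → December 15.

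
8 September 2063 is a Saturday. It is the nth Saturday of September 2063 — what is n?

2nd

Day 8 falls in week ⌈8/7⌉ of the month.
Days 1–7 hold the 1st Saturday, 8–14 the 2nd, 15–21 the 3rd, 22–28 the 4th, 29–31 the 5th.
8 is in the range for the 2nd.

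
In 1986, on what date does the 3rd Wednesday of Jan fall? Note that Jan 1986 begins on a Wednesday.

Jan 1986 begins on a Wednesday, so the first Wednesday is Jan 1.
The 3rd Wednesday is 2 weeks later: 1 + 14 = 15.

Jan 15, 1986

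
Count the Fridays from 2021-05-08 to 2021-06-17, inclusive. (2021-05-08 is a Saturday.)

5

2021-05-08 is a Saturday; the first Friday on or after it is 2021-05-14 (6 days later).
From 2021-05-14 to 2021-06-17: 17 + 17 = 34 days (rest of May, June).
34 ÷ 7 = 4 full weeks with remainder 6, so 4 more Fridays after the first → 5.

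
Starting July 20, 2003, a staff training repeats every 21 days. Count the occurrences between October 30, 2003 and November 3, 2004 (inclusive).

Occurrences land 21·i days after July 20, 2003 for i = 0, 1, 2, …
October 30, 2003 is 102 days after the start; 102 ÷ 21 = 4 remainder 18; since the remainder is 18, round up to i = 5. First occurrence in the window: #6 on November 2, 2003 (5×21 = 105 days in).
November 3, 2004 is 472 days after the start; 472 ÷ 21 = 22 remainder 10. Last occurrence in the window: #23 on October 24, 2004.
Occurrences #6 through #23: 18 in total.

18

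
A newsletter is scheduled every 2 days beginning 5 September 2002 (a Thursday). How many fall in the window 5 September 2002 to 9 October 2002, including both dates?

18

Occurrences land 2·i days after 5 September 2002 for i = 0, 1, 2, …
The window opens on the start date, so the first occurrence inside is #1 on 5 September 2002.
9 October 2002 is 34 days after the start; 34 ÷ 2 = 17 remainder 0. Last occurrence in the window: #18 on 9 October 2002.
Occurrences #1 through #18: 18 in total.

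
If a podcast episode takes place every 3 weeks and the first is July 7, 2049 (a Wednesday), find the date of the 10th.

January 12, 2050

The 10th occurrence is 9 intervals after the first: 9 × 21 = 189 days after July 7, 2049.
July has 31 days — 24 days to the end of July leaves 165.
August has 31 days (134 left).
September has 30 days (104 left).
October has 31 days (73 left).
November has 30 days (43 left).
December has 31 days (12 left).
12 days into January → January 12, 2050.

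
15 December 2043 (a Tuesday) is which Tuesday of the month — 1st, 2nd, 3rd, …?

3rd

Day 15 falls in week ⌈15/7⌉ of the month.
Days 1–7 hold the 1st Tuesday, 8–14 the 2nd, 15–21 the 3rd, 22–28 the 4th, 29–31 the 5th.
15 is in the range for the 3rd.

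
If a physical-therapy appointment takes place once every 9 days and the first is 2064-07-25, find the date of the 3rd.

2064-08-12

The 3rd occurrence is 2 intervals after the first: 2 × 9 = 18 days after 2064-07-25.
July has 31 days — 6 days to the end of July leaves 12.
12 days into August → 2064-08-12.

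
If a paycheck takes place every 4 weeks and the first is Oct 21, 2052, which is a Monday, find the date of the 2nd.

Nov 18, 2052

The 2nd occurrence is 1 interval after the first: 1 × 28 = 28 days after Oct 21, 2052.
Oct has 31 days — 10 days to the end of Oct leaves 18.
18 days into Nov → Nov 18, 2052.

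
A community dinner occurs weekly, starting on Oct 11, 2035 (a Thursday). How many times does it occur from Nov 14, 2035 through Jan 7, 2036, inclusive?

8

Occurrences land 7·i days after Oct 11, 2035 for i = 0, 1, 2, …
Nov 14, 2035 is 34 days after the start; 34 ÷ 7 = 4 remainder 6; since the remainder is 6, round up to i = 5. First occurrence in the window: #6 on Nov 15, 2035 (5×7 = 35 days in).
Jan 7, 2036 is 88 days after the start; 88 ÷ 7 = 12 remainder 4. Last occurrence in the window: #13 on Jan 3, 2036.
Occurrences #6 through #13: 8 in total.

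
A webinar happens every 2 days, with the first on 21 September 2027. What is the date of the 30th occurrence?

The 30th occurrence is 29 intervals after the first: 29 × 2 = 58 days after 21 September 2027.
September has 30 days — 9 days to the end of September leaves 49.
October has 31 days (18 left).
18 days into November → 18 November 2027.

18 November 2027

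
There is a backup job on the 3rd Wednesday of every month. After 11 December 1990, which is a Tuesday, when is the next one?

19 December 1990

December 1990 starts on a Saturday; its first Wednesday is the 5th, so the 3rd Wednesday is the 19th — 19 December 1990.
19 December 1990 is after 11 December 1990, so that is the next one.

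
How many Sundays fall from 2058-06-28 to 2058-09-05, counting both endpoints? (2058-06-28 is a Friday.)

2058-06-28 is a Friday; the first Sunday on or after it is 2058-06-30 (2 days later).
From 2058-06-30 to 2058-09-05: 0 + 31 + 31 + 5 = 67 days (rest of June, July, August, September).
67 ÷ 7 = 9 full weeks with remainder 4, so 9 more Sundays after the first → 10.

10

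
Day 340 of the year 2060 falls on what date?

January has 31 days (340 − 31 = 309 remain).
February has 29 days (309 − 29 = 280 remain).
March has 31 days (280 − 31 = 249 remain).
April has 30 days (249 − 30 = 219 remain).
May has 31 days (219 − 31 = 188 remain).
June has 30 days (188 − 30 = 158 remain).
July has 31 days (158 − 31 = 127 remain).
August has 31 days (127 − 31 = 96 remain).
September has 30 days (96 − 30 = 66 remain).
October has 31 days (66 − 31 = 35 remain).
November has 30 days (35 − 30 = 5 remain).
5 into December → December 5.

2060-12-05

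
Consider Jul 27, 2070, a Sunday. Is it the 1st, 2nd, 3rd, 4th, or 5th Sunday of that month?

4th

Day 27 falls in week ⌈27/7⌉ of the month.
Days 1–7 hold the 1st Sunday, 8–14 the 2nd, 15–21 the 3rd, 22–28 the 4th, 29–31 the 5th.
27 is in the range for the 4th.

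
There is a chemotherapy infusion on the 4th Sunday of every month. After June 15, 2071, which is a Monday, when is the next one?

June 2071 starts on a Monday; its first Sunday is the 7th, so the 4th Sunday is the 28th — June 28, 2071.
June 28, 2071 is after June 15, 2071, so that is the next one.

June 28, 2071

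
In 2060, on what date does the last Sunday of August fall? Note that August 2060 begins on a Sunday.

August 2060 begins on a Sunday, so the first Sunday is August 1.
August 2060 has 31 days. Adding weeks: 1, 8, 15, 22, 29 — the last one ≤ 31 is the 29th.

August 29, 2060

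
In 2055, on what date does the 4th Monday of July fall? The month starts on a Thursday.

2055-07-26

July 2055 begins on a Thursday, so the first Monday is July 5 (4 days later).
The 4th Monday is 3 weeks later: 5 + 21 = 26.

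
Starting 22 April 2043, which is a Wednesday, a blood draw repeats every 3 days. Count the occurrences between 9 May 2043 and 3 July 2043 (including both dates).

19

Occurrences land 3·i days after 22 April 2043 for i = 0, 1, 2, …
9 May 2043 is 17 days after the start; 17 ÷ 3 = 5 remainder 2; since the remainder is 2, round up to i = 6. First occurrence in the window: #7 on 10 May 2043 (6×3 = 18 days in).
3 July 2043 is 72 days after the start; 72 ÷ 3 = 24 remainder 0. Last occurrence in the window: #25 on 3 July 2043.
Occurrences #7 through #25: 19 in total.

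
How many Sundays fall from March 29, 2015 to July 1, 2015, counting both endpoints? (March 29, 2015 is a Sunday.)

14

March 29, 2015 is a Sunday; the first Sunday on or after it is March 29, 2015.
From March 29, 2015 to July 1, 2015: 2 + 30 + 31 + 30 + 1 = 94 days (rest of March, April, May, June, July).
94 ÷ 7 = 13 full weeks with remainder 3, so 13 more Sundays after the first → 14.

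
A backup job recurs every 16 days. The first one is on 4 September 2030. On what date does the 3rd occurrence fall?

The 3rd occurrence is 2 intervals after the first: 2 × 16 = 32 days after 4 September 2030.
September has 30 days — 26 days to the end of September leaves 6.
6 days into October → 6 October 2030.

6 October 2030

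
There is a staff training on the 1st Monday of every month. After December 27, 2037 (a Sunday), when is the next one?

January 4, 2038

December 2037 starts on a Tuesday, so its 1st Monday is December 7, 2037 (6 days in).
That is not after December 27, 2037, so look at January 2038.
January 2038 starts on a Friday, so its 1st Monday is January 4, 2038 (3 days in).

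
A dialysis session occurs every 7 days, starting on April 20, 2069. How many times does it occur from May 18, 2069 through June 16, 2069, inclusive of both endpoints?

5

Occurrences land 7·i days after April 20, 2069 for i = 0, 1, 2, …
May 18, 2069 is 28 days after the start; 28 ÷ 7 = 4 remainder 0. First occurrence in the window: #5 on May 18, 2069 (4×7 = 28 days in).
June 16, 2069 is 57 days after the start; 57 ÷ 7 = 8 remainder 1. Last occurrence in the window: #9 on June 15, 2069.
Occurrences #5 through #9: 5 in total.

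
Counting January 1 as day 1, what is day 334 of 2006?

January has 31 days (334 − 31 = 303 remain).
February has 28 days (303 − 28 = 275 remain).
March has 31 days (275 − 31 = 244 remain).
April has 30 days (244 − 30 = 214 remain).
May has 31 days (214 − 31 = 183 remain).
June has 30 days (183 − 30 = 153 remain).
July has 31 days (153 − 31 = 122 remain).
August has 31 days (122 − 31 = 91 remain).
September has 30 days (91 − 30 = 61 remain).
October has 31 days (61 − 31 = 30 remain).
30 into November → November 30.

November 30, 2006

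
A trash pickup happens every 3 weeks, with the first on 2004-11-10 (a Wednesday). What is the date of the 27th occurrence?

2006-05-10

The 27th occurrence is 26 intervals after the first: 26 × 21 = 546 days after 2004-11-10.
November has 30 days — 20 days to the end of November leaves 526.
From end of November to end of 2004 is 31 days (495 left).
2005 has 365 days (130 left).
January has 31 days (99 left).
February has 28 days (71 left).
March has 31 days (40 left).
April has 30 days (10 left).
10 days into May → 2006-05-10.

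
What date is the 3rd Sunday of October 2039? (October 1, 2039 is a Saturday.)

October 2039 begins on a Saturday, so the first Sunday is October 2 (1 day later).
The 3rd Sunday is 2 weeks later: 2 + 14 = 16.

16 October 2039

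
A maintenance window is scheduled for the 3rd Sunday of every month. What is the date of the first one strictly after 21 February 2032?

21 March 2032

February 2032 starts on a Sunday; its first Sunday is the 1st, so the 3rd Sunday is the 15th — 15 February 2032.
That is not after 21 February 2032, so look at March 2032.
March 2032 starts on a Monday; its first Sunday is the 7th, so the 3rd Sunday is the 21st — 21 March 2032.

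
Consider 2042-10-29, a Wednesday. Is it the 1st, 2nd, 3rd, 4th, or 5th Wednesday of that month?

5th

Day 29 falls in week ⌈29/7⌉ of the month.
Days 1–7 hold the 1st Wednesday, 8–14 the 2nd, 15–21 the 3rd, 22–28 the 4th, 29–31 the 5th.
29 is in the range for the 5th.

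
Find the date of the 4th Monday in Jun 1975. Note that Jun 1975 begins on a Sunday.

Jun 23, 1975

Jun 1975 begins on a Sunday, so the first Monday is Jun 2 (1 day later).
The 4th Monday is 3 weeks later: 2 + 21 = 23.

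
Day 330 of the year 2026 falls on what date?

November 26, 2026

January has 31 days (330 − 31 = 299 remain).
February has 28 days (299 − 28 = 271 remain).
March has 31 days (271 − 31 = 240 remain).
April has 30 days (240 − 30 = 210 remain).
May has 31 days (210 − 31 = 179 remain).
June has 30 days (179 − 30 = 149 remain).
July has 31 days (149 − 31 = 118 remain).
August has 31 days (118 − 31 = 87 remain).
September has 30 days (87 − 30 = 57 remain).
October has 31 days (57 − 31 = 26 remain).
26 into November → November 26.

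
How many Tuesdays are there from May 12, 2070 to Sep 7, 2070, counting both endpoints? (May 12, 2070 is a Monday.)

May 12, 2070 is a Monday; the first Tuesday on or after it is May 13, 2070 (1 day later).
From May 13, 2070 to Sep 7, 2070: 18 + 30 + 31 + 31 + 7 = 117 days (rest of May, Jun, Jul, Aug, Sep).
117 ÷ 7 = 16 full weeks with remainder 5, so 16 more Tuesdays after the first → 17.

17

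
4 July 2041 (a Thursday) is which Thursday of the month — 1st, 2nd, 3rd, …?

1st

Day 4 falls in week ⌈4/7⌉ of the month.
Days 1–7 hold the 1st Thursday, 8–14 the 2nd, 15–21 the 3rd, 22–28 the 4th, 29–31 the 5th.
4 is in the range for the 1st.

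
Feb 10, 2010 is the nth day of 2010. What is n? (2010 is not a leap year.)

Days in months before Feb: 31 = 31.
Plus 10 days into Feb → day 41.

41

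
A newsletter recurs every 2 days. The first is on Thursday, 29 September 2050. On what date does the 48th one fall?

The 48th occurrence is 47 intervals after the first: 47 × 2 = 94 days after 29 September 2050.
September has 30 days — 1 day to the end of September leaves 93.
October has 31 days (62 left).
November has 30 days (32 left).
December has 31 days (1 left).
1 day into January → 1 January 2051.

1 January 2051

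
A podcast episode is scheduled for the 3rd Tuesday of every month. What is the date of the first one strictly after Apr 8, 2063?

Apr 17, 2063

Apr 2063 starts on a Sunday; its first Tuesday is the 3rd, so the 3rd Tuesday is the 17th — Apr 17, 2063.
Apr 17, 2063 is after Apr 8, 2063, so that is the next one.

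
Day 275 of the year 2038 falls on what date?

Jan has 31 days (275 − 31 = 244 remain).
Feb has 28 days (244 − 28 = 216 remain).
Mar has 31 days (216 − 31 = 185 remain).
Apr has 30 days (185 − 30 = 155 remain).
May has 31 days (155 − 31 = 124 remain).
Jun has 30 days (124 − 30 = 94 remain).
Jul has 31 days (94 − 31 = 63 remain).
Aug has 31 days (63 − 31 = 32 remain).
Sep has 30 days (32 − 30 = 2 remain).
2 into Oct → Oct 2.

Oct 2, 2038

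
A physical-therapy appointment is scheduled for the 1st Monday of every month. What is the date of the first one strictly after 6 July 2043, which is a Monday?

July 2043 starts on a Wednesday, so its 1st Monday is 6 July 2043 (5 days in).
That is not after 6 July 2043, so look at August 2043.
August 2043 starts on a Saturday, so its 1st Monday is 3 August 2043 (2 days in).

3 August 2043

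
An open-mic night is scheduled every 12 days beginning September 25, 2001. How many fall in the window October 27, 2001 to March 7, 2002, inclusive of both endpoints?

Occurrences land 12·i days after September 25, 2001 for i = 0, 1, 2, …
October 27, 2001 is 32 days after the start; 32 ÷ 12 = 2 remainder 8; since the remainder is 8, round up to i = 3. First occurrence in the window: #4 on October 31, 2001 (3×12 = 36 days in).
March 7, 2002 is 163 days after the start; 163 ÷ 12 = 13 remainder 7. Last occurrence in the window: #14 on February 28, 2002.
Occurrences #4 through #14: 11 in total.

11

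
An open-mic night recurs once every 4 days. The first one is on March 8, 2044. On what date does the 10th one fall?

The 10th occurrence is 9 intervals after the first: 9 × 4 = 36 days after March 8, 2044.
March has 31 days — 23 days to the end of March leaves 13.
13 days into April → April 13, 2044.

April 13, 2044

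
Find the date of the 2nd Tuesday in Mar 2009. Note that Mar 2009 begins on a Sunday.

Mar 10, 2009

Mar 2009 begins on a Sunday, so the first Tuesday is Mar 3 (2 days later).
The 2nd Tuesday is 1 weeks later: 3 + 7 = 10.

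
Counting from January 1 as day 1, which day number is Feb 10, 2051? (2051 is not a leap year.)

41

Days in months before Feb: 31 = 31.
Plus 10 days into Feb → day 41.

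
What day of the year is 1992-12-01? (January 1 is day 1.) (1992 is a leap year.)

336

Days in months before December: 31 + 29 + 31 + 30 + 31 + 30 + 31 + 31 + 30 + 31 + 30 = 335.
Plus 1 day into December → day 336.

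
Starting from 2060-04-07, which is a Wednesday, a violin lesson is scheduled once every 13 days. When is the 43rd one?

2061-10-05

The 43rd occurrence is 42 intervals after the first: 42 × 13 = 546 days after 2060-04-07.
April has 30 days — 23 days to the end of April leaves 523.
From end of April to end of 2060 is 245 days (278 left).
January has 31 days (247 left).
February has 28 days (219 left).
March has 31 days (188 left).
April has 30 days (158 left).
May has 31 days (127 left).
June has 30 days (97 left).
July has 31 days (66 left).
August has 31 days (35 left).
September has 30 days (5 left).
5 days into October → 2061-10-05.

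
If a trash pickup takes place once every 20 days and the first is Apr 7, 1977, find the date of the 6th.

The 6th occurrence is 5 intervals after the first: 5 × 20 = 100 days after Apr 7, 1977.
Apr has 30 days — 23 days to the end of Apr leaves 77.
May has 31 days (46 left).
Jun has 30 days (16 left).
16 days into Jul → Jul 16, 1977.

Jul 16, 1977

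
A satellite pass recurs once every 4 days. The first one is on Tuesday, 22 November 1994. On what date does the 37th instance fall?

The 37th occurrence is 36 intervals after the first: 36 × 4 = 144 days after 22 November 1994.
November has 30 days — 8 days to the end of November leaves 136.
December has 31 days (105 left).
January has 31 days (74 left).
February has 28 days (46 left).
March has 31 days (15 left).
15 days into April → 15 April 1995.

15 April 1995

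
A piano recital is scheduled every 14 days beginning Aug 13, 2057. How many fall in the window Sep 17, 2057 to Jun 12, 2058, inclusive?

19

Occurrences land 14·i days after Aug 13, 2057 for i = 0, 1, 2, …
Sep 17, 2057 is 35 days after the start; 35 ÷ 14 = 2 remainder 7; since the remainder is 7, round up to i = 3. First occurrence in the window: #4 on Sep 24, 2057 (3×14 = 42 days in).
Jun 12, 2058 is 303 days after the start; 303 ÷ 14 = 21 remainder 9. Last occurrence in the window: #22 on Jun 3, 2058.
Occurrences #4 through #22: 19 in total.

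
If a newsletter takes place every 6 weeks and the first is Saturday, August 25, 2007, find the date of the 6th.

March 22, 2008

The 6th occurrence is 5 intervals after the first: 5 × 42 = 210 days after August 25, 2007.
August has 31 days — 6 days to the end of August leaves 204.
September has 30 days (174 left).
October has 31 days (143 left).
November has 30 days (113 left).
December has 31 days (82 left).
January has 31 days (51 left).
February has 29 days (22 left).
22 days into March → March 22, 2008.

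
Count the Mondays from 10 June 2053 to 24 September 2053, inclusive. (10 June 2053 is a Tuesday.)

10 June 2053 is a Tuesday; the first Monday on or after it is 16 June 2053 (6 days later).
From 16 June 2053 to 24 September 2053: 14 + 31 + 31 + 24 = 100 days (rest of June, July, August, September).
100 ÷ 7 = 14 full weeks with remainder 2, so 14 more Mondays after the first → 15.

15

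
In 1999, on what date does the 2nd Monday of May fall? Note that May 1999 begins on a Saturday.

May 10, 1999

May 1999 begins on a Saturday, so the first Monday is May 3 (2 days later).
The 2nd Monday is 1 weeks later: 3 + 7 = 10.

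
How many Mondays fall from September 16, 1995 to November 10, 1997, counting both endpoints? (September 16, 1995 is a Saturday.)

113

September 16, 1995 is a Saturday; the first Monday on or after it is September 18, 1995 (2 days later).
From September 18, 1995 to November 10, 1997: 104 + 366 + 314 = 784 days (rest of 1995, 1996, to November 10, 1997 in 1997).
784 ÷ 7 = 112 full weeks with remainder 0, so 112 more Mondays after the first → 113.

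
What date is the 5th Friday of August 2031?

2031-08-29

The first Friday of August 2031 is August 1.
The 5th Friday is 4 weeks later: 1 + 28 = 29.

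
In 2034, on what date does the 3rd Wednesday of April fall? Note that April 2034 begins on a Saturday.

April 2034 begins on a Saturday, so the first Wednesday is April 5 (4 days later).
The 3rd Wednesday is 2 weeks later: 5 + 14 = 19.

April 19, 2034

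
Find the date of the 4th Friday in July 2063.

The first Friday of July 2063 is July 6.
The 4th Friday is 3 weeks later: 6 + 21 = 27.

July 27, 2063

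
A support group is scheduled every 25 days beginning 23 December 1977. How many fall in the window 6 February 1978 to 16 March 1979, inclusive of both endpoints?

Occurrences land 25·i days after 23 December 1977 for i = 0, 1, 2, …
6 February 1978 is 45 days after the start; 45 ÷ 25 = 1 remainder 20; since the remainder is 20, round up to i = 2. First occurrence in the window: #3 on 11 February 1978 (2×25 = 50 days in).
16 March 1979 is 448 days after the start; 448 ÷ 25 = 17 remainder 23. Last occurrence in the window: #18 on 21 February 1979.
Occurrences #3 through #18: 16 in total.

16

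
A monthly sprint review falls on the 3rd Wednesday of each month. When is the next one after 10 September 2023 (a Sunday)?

September 2023 starts on a Friday; its first Wednesday is the 6th, so the 3rd Wednesday is the 20th — 20 September 2023.
20 September 2023 is after 10 September 2023, so that is the next one.

20 September 2023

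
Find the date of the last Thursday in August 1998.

August 27, 1998

The first Thursday of August 1998 is August 6.
August 1998 has 31 days. Adding weeks: 6, 13, 20, 27 — the last one ≤ 31 is the 27th.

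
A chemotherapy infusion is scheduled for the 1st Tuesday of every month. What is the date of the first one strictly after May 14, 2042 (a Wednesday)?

June 3, 2042

May 2042 starts on a Thursday, so its 1st Tuesday is May 6, 2042 (5 days in).
That is not after May 14, 2042, so look at June 2042.
June 2042 starts on a Sunday, so its 1st Tuesday is June 3, 2042 (2 days in).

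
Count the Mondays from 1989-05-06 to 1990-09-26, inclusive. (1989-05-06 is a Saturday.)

1989-05-06 is a Saturday; the first Monday on or after it is 1989-05-08 (2 days later).
From 1989-05-08 to 1990-09-26: 237 + 269 = 506 days (rest of 1989, to 1990-09-26 in 1990).
506 ÷ 7 = 72 full weeks with remainder 2, so 72 more Mondays after the first → 73.

73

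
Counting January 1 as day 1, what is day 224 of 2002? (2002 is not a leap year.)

2002-08-12

January has 31 days (224 − 31 = 193 remain).
February has 28 days (193 − 28 = 165 remain).
March has 31 days (165 − 31 = 134 remain).
April has 30 days (134 − 30 = 104 remain).
May has 31 days (104 − 31 = 73 remain).
June has 30 days (73 − 30 = 43 remain).
July has 31 days (43 − 31 = 12 remain).
12 into August → August 12.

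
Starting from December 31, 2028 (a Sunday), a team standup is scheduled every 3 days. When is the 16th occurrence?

February 14, 2029

The 16th occurrence is 15 intervals after the first: 15 × 3 = 45 days after December 31, 2028.
December has 31 days — 0 days to the end of December leaves 45.
January has 31 days (14 left).
14 days into February → February 14, 2029.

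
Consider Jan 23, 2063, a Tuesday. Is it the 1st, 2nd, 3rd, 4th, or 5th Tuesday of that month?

Day 23 falls in week ⌈23/7⌉ of the month.
Days 1–7 hold the 1st Tuesday, 8–14 the 2nd, 15–21 the 3rd, 22–28 the 4th, 29–31 the 5th.
23 is in the range for the 4th.

4th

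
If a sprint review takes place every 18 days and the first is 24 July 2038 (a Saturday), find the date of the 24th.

The 24th occurrence is 23 intervals after the first: 23 × 18 = 414 days after 24 July 2038.
July has 31 days — 7 days to the end of July leaves 407.
From end of July to end of 2038 is 153 days (254 left).
January has 31 days (223 left).
February has 28 days (195 left).
March has 31 days (164 left).
April has 30 days (134 left).
May has 31 days (103 left).
June has 30 days (73 left).
July has 31 days (42 left).
August has 31 days (11 left).
11 days into September → 11 September 2039.

11 September 2039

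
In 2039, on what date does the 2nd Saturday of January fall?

8 January 2039

January 2039 begins on a Saturday, so the first Saturday is January 1.
The 2nd Saturday is 1 weeks later: 1 + 7 = 8.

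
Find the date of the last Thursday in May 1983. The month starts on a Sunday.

May 1983 begins on a Sunday, so the first Thursday is May 5 (4 days later).
May 1983 has 31 days. Adding weeks: 5, 12, 19, 26 — the last one ≤ 31 is the 26th.

26 May 1983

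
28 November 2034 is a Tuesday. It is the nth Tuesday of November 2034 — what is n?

4th

Day 28 falls in week ⌈28/7⌉ of the month.
Days 1–7 hold the 1st Tuesday, 8–14 the 2nd, 15–21 the 3rd, 22–28 the 4th, 29–31 the 5th.
28 is in the range for the 4th.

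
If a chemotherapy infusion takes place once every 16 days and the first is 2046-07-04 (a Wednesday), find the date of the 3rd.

2046-08-05

The 3rd occurrence is 2 intervals after the first: 2 × 16 = 32 days after 2046-07-04.
July has 31 days — 27 days to the end of July leaves 5.
5 days into August → 2046-08-05.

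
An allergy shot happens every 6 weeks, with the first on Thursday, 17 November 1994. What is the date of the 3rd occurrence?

9 February 1995

The 3rd occurrence is 2 intervals after the first: 2 × 42 = 84 days after 17 November 1994.
November has 30 days — 13 days to the end of November leaves 71.
December has 31 days (40 left).
January has 31 days (9 left).
9 days into February → 9 February 1995.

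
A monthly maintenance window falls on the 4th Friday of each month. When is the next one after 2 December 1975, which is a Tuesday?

26 December 1975

December 1975 starts on a Monday; its first Friday is the 5th, so the 4th Friday is the 26th — 26 December 1975.
26 December 1975 is after 2 December 1975, so that is the next one.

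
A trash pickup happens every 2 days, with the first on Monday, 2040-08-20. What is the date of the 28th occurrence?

The 28th occurrence is 27 intervals after the first: 27 × 2 = 54 days after 2040-08-20.
August has 31 days — 11 days to the end of August leaves 43.
September has 30 days (13 left).
13 days into October → 2040-10-13.

2040-10-13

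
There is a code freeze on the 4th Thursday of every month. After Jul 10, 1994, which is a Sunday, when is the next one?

Jul 28, 1994

Jul 1994 starts on a Friday; its first Thursday is the 7th, so the 4th Thursday is the 28th — Jul 28, 1994.
Jul 28, 1994 is after Jul 10, 1994, so that is the next one.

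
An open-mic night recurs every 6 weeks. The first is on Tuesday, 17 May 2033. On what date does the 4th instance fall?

The 4th occurrence is 3 intervals after the first: 3 × 42 = 126 days after 17 May 2033.
May has 31 days — 14 days to the end of May leaves 112.
June has 30 days (82 left).
July has 31 days (51 left).
August has 31 days (20 left).
20 days into September → 20 September 2033.

20 September 2033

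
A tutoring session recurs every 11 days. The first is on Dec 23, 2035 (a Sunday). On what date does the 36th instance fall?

The 36th occurrence is 35 intervals after the first: 35 × 11 = 385 days after Dec 23, 2035.
Dec has 31 days — 8 days to the end of Dec leaves 377.
Jan has 31 days (346 left).
Feb has 29 days (317 left).
Mar has 31 days (286 left).
Apr has 30 days (256 left).
May has 31 days (225 left).
Jun has 30 days (195 left).
Jul has 31 days (164 left).
Aug has 31 days (133 left).
Sep has 30 days (103 left).
Oct has 31 days (72 left).
Nov has 30 days (42 left).
Dec has 31 days (11 left).
11 days into Jan → Jan 11, 2037.

Jan 11, 2037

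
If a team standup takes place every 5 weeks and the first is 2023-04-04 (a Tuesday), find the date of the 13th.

The 13th occurrence is 12 intervals after the first: 12 × 35 = 420 days after 2023-04-04.
April has 30 days — 26 days to the end of April leaves 394.
May has 31 days (363 left).
June has 30 days (333 left).
July has 31 days (302 left).
August has 31 days (271 left).
September has 30 days (241 left).
October has 31 days (210 left).
November has 30 days (180 left).
December has 31 days (149 left).
January has 31 days (118 left).
February has 29 days (89 left).
March has 31 days (58 left).
April has 30 days (28 left).
28 days into May → 2024-05-28.

2024-05-28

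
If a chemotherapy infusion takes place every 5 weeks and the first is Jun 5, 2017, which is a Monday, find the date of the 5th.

Oct 23, 2017

The 5th occurrence is 4 intervals after the first: 4 × 35 = 140 days after Jun 5, 2017.
Jun has 30 days — 25 days to the end of Jun leaves 115.
Jul has 31 days (84 left).
Aug has 31 days (53 left).
Sep has 30 days (23 left).
23 days into Oct → Oct 23, 2017.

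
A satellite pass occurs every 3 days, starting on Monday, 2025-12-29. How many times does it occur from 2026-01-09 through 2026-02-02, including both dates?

Occurrences land 3·i days after 2025-12-29 for i = 0, 1, 2, …
2026-01-09 is 11 days after the start; 11 ÷ 3 = 3 remainder 2; since the remainder is 2, round up to i = 4. First occurrence in the window: #5 on 2026-01-10 (4×3 = 12 days in).
2026-02-02 is 35 days after the start; 35 ÷ 3 = 11 remainder 2. Last occurrence in the window: #12 on 2026-01-31.
Occurrences #5 through #12: 8 in total.

8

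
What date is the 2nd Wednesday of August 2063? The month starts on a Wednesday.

August 8, 2063

August 2063 begins on a Wednesday, so the first Wednesday is August 1.
The 2nd Wednesday is 1 weeks later: 1 + 7 = 8.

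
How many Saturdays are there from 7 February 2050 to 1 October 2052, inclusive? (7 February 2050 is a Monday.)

138

7 February 2050 is a Monday; the first Saturday on or after it is 12 February 2050 (5 days later).
From 12 February 2050 to 1 October 2052: 322 + 365 + 275 = 962 days (rest of 2050, 2051, to 1 October 2052 in 2052).
962 ÷ 7 = 137 full weeks with remainder 3, so 137 more Saturdays after the first → 138.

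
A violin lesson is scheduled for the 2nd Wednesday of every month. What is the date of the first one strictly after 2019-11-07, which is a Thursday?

2019-11-13

November 2019 starts on a Friday; its first Wednesday is the 6th, so the 2nd Wednesday is the 13th — 2019-11-13.
2019-11-13 is after 2019-11-07, so that is the next one.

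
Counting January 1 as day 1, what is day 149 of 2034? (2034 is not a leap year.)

January has 31 days (149 − 31 = 118 remain).
February has 28 days (118 − 28 = 90 remain).
March has 31 days (90 − 31 = 59 remain).
April has 30 days (59 − 30 = 29 remain).
29 into May → May 29.

2034-05-29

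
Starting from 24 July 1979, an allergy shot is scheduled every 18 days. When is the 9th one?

The 9th occurrence is 8 intervals after the first: 8 × 18 = 144 days after 24 July 1979.
July has 31 days — 7 days to the end of July leaves 137.
August has 31 days (106 left).
September has 30 days (76 left).
October has 31 days (45 left).
November has 30 days (15 left).
15 days into December → 15 December 1979.

15 December 1979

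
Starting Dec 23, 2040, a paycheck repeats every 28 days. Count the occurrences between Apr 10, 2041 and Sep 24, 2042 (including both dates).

Occurrences land 28·i days after Dec 23, 2040 for i = 0, 1, 2, …
Apr 10, 2041 is 108 days after the start; 108 ÷ 28 = 3 remainder 24; since the remainder is 24, round up to i = 4. First occurrence in the window: #5 on Apr 14, 2041 (4×28 = 112 days in).
Sep 24, 2042 is 640 days after the start; 640 ÷ 28 = 22 remainder 24. Last occurrence in the window: #23 on Aug 31, 2042.
Occurrences #5 through #23: 19 in total.

19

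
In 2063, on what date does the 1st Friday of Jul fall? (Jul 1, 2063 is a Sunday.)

Jul 2063 begins on a Sunday, so the first Friday is Jul 6 (5 days later).

Jul 6, 2063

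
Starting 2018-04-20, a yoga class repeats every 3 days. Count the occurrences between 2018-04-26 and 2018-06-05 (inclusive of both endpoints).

Occurrences land 3·i days after 2018-04-20 for i = 0, 1, 2, …
2018-04-26 is 6 days after the start; 6 ÷ 3 = 2 remainder 0. First occurrence in the window: #3 on 2018-04-26 (2×3 = 6 days in).
2018-06-05 is 46 days after the start; 46 ÷ 3 = 15 remainder 1. Last occurrence in the window: #16 on 2018-06-04.
Occurrences #3 through #16: 14 in total.

14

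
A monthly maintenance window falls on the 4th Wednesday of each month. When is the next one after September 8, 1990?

September 1990 starts on a Saturday; its first Wednesday is the 5th, so the 4th Wednesday is the 26th — September 26, 1990.
September 26, 1990 is after September 8, 1990, so that is the next one.

September 26, 1990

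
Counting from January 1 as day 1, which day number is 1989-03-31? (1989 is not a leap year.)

Days in months before March: 31 + 28 = 59.
Plus 31 days into March → day 90.

90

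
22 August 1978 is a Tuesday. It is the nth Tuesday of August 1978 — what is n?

Day 22 falls in week ⌈22/7⌉ of the month.
Days 1–7 hold the 1st Tuesday, 8–14 the 2nd, 15–21 the 3rd, 22–28 the 4th, 29–31 the 5th.
22 is in the range for the 4th.

4th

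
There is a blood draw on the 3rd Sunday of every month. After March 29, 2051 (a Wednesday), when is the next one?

April 16, 2051

March 2051 starts on a Wednesday; its first Sunday is the 5th, so the 3rd Sunday is the 19th — March 19, 2051.
That is not after March 29, 2051, so look at April 2051.
April 2051 starts on a Saturday; its first Sunday is the 2nd, so the 3rd Sunday is the 16th — April 16, 2051.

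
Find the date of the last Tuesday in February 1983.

February 22, 1983

February 1983 begins on a Tuesday, so the first Tuesday is February 1.
February 1983 has 28 days. Adding weeks: 1, 8, 15, 22 — the last one ≤ 28 is the 22nd.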